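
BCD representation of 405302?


Each digit → 4-bit binary:
  4 → 0100
  0 → 0000
  5 → 0101
  3 → 0011
  0 → 0000
  2 → 0010
= 0100 0000 0101 0011 0000 0010


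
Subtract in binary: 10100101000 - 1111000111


Align and subtract column by column (LSB to MSB, borrowing when needed):
  10100101000
- 01111000111
  -----------
  col 0: (0 - 0 borrow-in) - 1 → borrow from next column: (0+2) - 1 = 1, borrow out 1
  col 1: (0 - 1 borrow-in) - 1 → borrow from next column: (-1+2) - 1 = 0, borrow out 1
  col 2: (0 - 1 borrow-in) - 1 → borrow from next column: (-1+2) - 1 = 0, borrow out 1
  col 3: (1 - 1 borrow-in) - 0 → 0 - 0 = 0, borrow out 0
  col 4: (0 - 0 borrow-in) - 0 → 0 - 0 = 0, borrow out 0
  col 5: (1 - 0 borrow-in) - 0 → 1 - 0 = 1, borrow out 0
  col 6: (0 - 0 borrow-in) - 1 → borrow from next column: (0+2) - 1 = 1, borrow out 1
  col 7: (0 - 1 borrow-in) - 1 → borrow from next column: (-1+2) - 1 = 0, borrow out 1
  col 8: (1 - 1 borrow-in) - 1 → borrow from next column: (0+2) - 1 = 1, borrow out 1
  col 9: (0 - 1 borrow-in) - 1 → borrow from next column: (-1+2) - 1 = 0, borrow out 1
  col 10: (1 - 1 borrow-in) - 0 → 0 - 0 = 0, borrow out 0
Reading bits MSB→LSB: 00101100001
Strip leading zeros: 101100001
= 101100001


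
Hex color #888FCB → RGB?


Hex: #888FCB
R = 88₁₆ = 136
G = 8F₁₆ = 143
B = CB₁₆ = 203
= RGB(136, 143, 203)


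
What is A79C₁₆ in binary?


Each hex digit → 4 binary bits:
  A = 1010
  7 = 0111
  9 = 1001
  C = 1100
Concatenate: 1010 0111 1001 1100
= 1010011110011100


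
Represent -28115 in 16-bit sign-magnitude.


Sign bit: 1 (negative)
Magnitude: 28115 = 110110111010011
= 1110110111010011


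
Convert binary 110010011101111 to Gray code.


Binary: 110010011101111
Gray code: G = B XOR (B >> 1)
B >> 1 = 011001001110111
110010011101111 XOR 011001001110111:
  1 XOR 0 = 1
  1 XOR 1 = 0
  0 XOR 1 = 1
  0 XOR 0 = 0
  1 XOR 0 = 1
  0 XOR 1 = 1
  0 XOR 0 = 0
  1 XOR 0 = 1
  1 XOR 1 = 0
  1 XOR 1 = 0
  0 XOR 1 = 1
  1 XOR 0 = 1
  1 XOR 1 = 0
  1 XOR 1 = 0
  1 XOR 1 = 0
= 101011010011000


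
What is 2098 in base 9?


Divide by 9 repeatedly:
2098 ÷ 9 = 233 remainder 1
233 ÷ 9 = 25 remainder 8
25 ÷ 9 = 2 remainder 7
2 ÷ 9 = 0 remainder 2
Reading remainders bottom-up:
= 2781


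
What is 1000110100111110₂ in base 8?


Group into 3-bit groups: 001000110100111110
  001 = 1
  000 = 0
  110 = 6
  100 = 4
  111 = 7
  110 = 6
= 0o106476


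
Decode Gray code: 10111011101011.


Gray code: 10111011101011
MSB stays the same: 1
Each subsequent bit = prev_binary XOR current_gray:
  B[1] = 1 XOR 0 = 1
  B[2] = 1 XOR 1 = 0
  B[3] = 0 XOR 1 = 1
  B[4] = 1 XOR 1 = 0
  B[5] = 0 XOR 0 = 0
  B[6] = 0 XOR 1 = 1
  B[7] = 1 XOR 1 = 0
  B[8] = 0 XOR 1 = 1
  B[9] = 1 XOR 0 = 1
  B[10] = 1 XOR 1 = 0
  B[11] = 0 XOR 0 = 0
  B[12] = 0 XOR 1 = 1
  B[13] = 1 XOR 1 = 0
= 11010010110010 (13490 decimal)


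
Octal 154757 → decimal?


Positional values:
Position 0: 7 × 8^0 = 7
Position 1: 5 × 8^1 = 40
Position 2: 7 × 8^2 = 448
Position 3: 4 × 8^3 = 2048
Position 4: 5 × 8^4 = 20480
Position 5: 1 × 8^5 = 32768
Sum = 7 + 40 + 448 + 2048 + 20480 + 32768
= 55791


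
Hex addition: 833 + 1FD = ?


Align and add column by column (LSB to MSB, each column mod 16 with carry):
  0833
+ 01FD
  ----
  col 0: 3(3) + D(13) + 0 (carry in) = 16 → 0(0), carry out 1
  col 1: 3(3) + F(15) + 1 (carry in) = 19 → 3(3), carry out 1
  col 2: 8(8) + 1(1) + 1 (carry in) = 10 → A(10), carry out 0
  col 3: 0(0) + 0(0) + 0 (carry in) = 0 → 0(0), carry out 0
Reading digits MSB→LSB: 0A30
Strip leading zeros: A30
= 0xA30


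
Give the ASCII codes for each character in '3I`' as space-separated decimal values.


String: '3I`'  (3 characters)
Per-character ASCII lookup:
  '3': digits start at 48: '3' = 48 + 3 = 51
  'I': uppercase starts at 65: 'I' = 65 + 8 = 73
  '`': special character: '`' = 96
= 51 73 96


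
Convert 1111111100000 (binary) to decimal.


Positional values:
Bit 5: 1 × 2^5 = 32
Bit 6: 1 × 2^6 = 64
Bit 7: 1 × 2^7 = 128
Bit 8: 1 × 2^8 = 256
Bit 9: 1 × 2^9 = 512
Bit 10: 1 × 2^10 = 1024
Bit 11: 1 × 2^11 = 2048
Bit 12: 1 × 2^12 = 4096
Sum = 32 + 64 + 128 + 256 + 512 + 1024 + 2048 + 4096
= 8160


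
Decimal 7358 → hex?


Divide by 16 repeatedly:
7358 ÷ 16 = 459 remainder 14 (E)
459 ÷ 16 = 28 remainder 11 (B)
28 ÷ 16 = 1 remainder 12 (C)
1 ÷ 16 = 0 remainder 1 (1)
Reading remainders bottom-up:
= 0x1CBE


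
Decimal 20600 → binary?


Divide by 2 repeatedly:
20600 ÷ 2 = 10300 remainder 0
10300 ÷ 2 = 5150 remainder 0
5150 ÷ 2 = 2575 remainder 0
2575 ÷ 2 = 1287 remainder 1
1287 ÷ 2 = 643 remainder 1
643 ÷ 2 = 321 remainder 1
321 ÷ 2 = 160 remainder 1
160 ÷ 2 = 80 remainder 0
80 ÷ 2 = 40 remainder 0
40 ÷ 2 = 20 remainder 0
20 ÷ 2 = 10 remainder 0
10 ÷ 2 = 5 remainder 0
5 ÷ 2 = 2 remainder 1
2 ÷ 2 = 1 remainder 0
1 ÷ 2 = 0 remainder 1
Reading remainders bottom-up:
= 101000001111000


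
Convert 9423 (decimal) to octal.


Divide by 8 repeatedly:
9423 ÷ 8 = 1177 remainder 7
1177 ÷ 8 = 147 remainder 1
147 ÷ 8 = 18 remainder 3
18 ÷ 8 = 2 remainder 2
2 ÷ 8 = 0 remainder 2
Reading remainders bottom-up:
= 0o22317


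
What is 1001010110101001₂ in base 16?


Group into 4-bit nibbles: 1001010110101001
  1001 = 9
  0101 = 5
  1010 = A
  1001 = 9
= 0x95A9


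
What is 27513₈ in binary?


Each octal digit → 3 binary bits:
  2 = 010
  7 = 111
  5 = 101
  1 = 001
  3 = 011
Concatenate: 010 111 101 001 011
= 010111101001011


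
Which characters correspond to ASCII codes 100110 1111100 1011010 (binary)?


Codes (binary): 100110 1111100 1011010
Per-code ASCII lookup:
  100110 = 38  (special character) → '&'
  1111100 = 124  (special character) → '|'
  1011010 = 90  (range 65-90: uppercase, 90 - 65 = 25) → 'Z'
= '&|Z'


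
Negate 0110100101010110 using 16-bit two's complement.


Original: 0110100101010110
Step 1 - Invert all bits: 1001011010101001
Step 2 - Add 1: 1001011010101001 + 1
= 1001011010101010 (represents -26966)


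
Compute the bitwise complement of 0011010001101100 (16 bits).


Original: 0011010001101100
Invert all bits:
  bit 0: 0 → 1
  bit 1: 0 → 1
  bit 2: 1 → 0
  bit 3: 1 → 0
  bit 4: 0 → 1
  bit 5: 1 → 0
  bit 6: 0 → 1
  bit 7: 0 → 1
  bit 8: 0 → 1
  bit 9: 1 → 0
  bit 10: 1 → 0
  bit 11: 0 → 1
  bit 12: 1 → 0
  bit 13: 1 → 0
  bit 14: 0 → 1
  bit 15: 0 → 1
= 1100101110010011


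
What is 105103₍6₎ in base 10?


Positional values (base 6):
  3 × 6^0 = 3 × 1 = 3
  0 × 6^1 = 0 × 6 = 0
  1 × 6^2 = 1 × 36 = 36
  5 × 6^3 = 5 × 216 = 1080
  0 × 6^4 = 0 × 1296 = 0
  1 × 6^5 = 1 × 7776 = 7776
Sum = 3 + 0 + 36 + 1080 + 0 + 7776
= 8895


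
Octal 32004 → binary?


Each octal digit → 3 binary bits:
  3 = 011
  2 = 010
  0 = 000
  0 = 000
  4 = 100
Concatenate: 011 010 000 000 100
= 011010000000100


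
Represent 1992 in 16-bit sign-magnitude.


Sign bit: 0 (positive)
Magnitude: 1992 = 000011111001000
= 0000011111001000


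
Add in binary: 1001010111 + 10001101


Align and add column by column (LSB to MSB, carry propagating):
  01001010111
+ 00010001101
  -----------
  col 0: 1 + 1 + 0 (carry in) = 2 → bit 0, carry out 1
  col 1: 1 + 0 + 1 (carry in) = 2 → bit 0, carry out 1
  col 2: 1 + 1 + 1 (carry in) = 3 → bit 1, carry out 1
  col 3: 0 + 1 + 1 (carry in) = 2 → bit 0, carry out 1
  col 4: 1 + 0 + 1 (carry in) = 2 → bit 0, carry out 1
  col 5: 0 + 0 + 1 (carry in) = 1 → bit 1, carry out 0
  col 6: 1 + 0 + 0 (carry in) = 1 → bit 1, carry out 0
  col 7: 0 + 1 + 0 (carry in) = 1 → bit 1, carry out 0
  col 8: 0 + 0 + 0 (carry in) = 0 → bit 0, carry out 0
  col 9: 1 + 0 + 0 (carry in) = 1 → bit 1, carry out 0
  col 10: 0 + 0 + 0 (carry in) = 0 → bit 0, carry out 0
Reading bits MSB→LSB: 01011100100
Strip leading zeros: 1011100100
= 1011100100


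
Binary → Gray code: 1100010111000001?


Binary: 1100010111000001
Gray code: G = B XOR (B >> 1)
B >> 1 = 0110001011100000
1100010111000001 XOR 0110001011100000:
  1 XOR 0 = 1
  1 XOR 1 = 0
  0 XOR 1 = 1
  0 XOR 0 = 0
  0 XOR 0 = 0
  1 XOR 0 = 1
  0 XOR 1 = 1
  1 XOR 0 = 1
  1 XOR 1 = 0
  1 XOR 1 = 0
  0 XOR 1 = 1
  0 XOR 0 = 0
  0 XOR 0 = 0
  0 XOR 0 = 0
  0 XOR 0 = 0
  1 XOR 0 = 1
= 1010011100100001


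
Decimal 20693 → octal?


Divide by 8 repeatedly:
20693 ÷ 8 = 2586 remainder 5
2586 ÷ 8 = 323 remainder 2
323 ÷ 8 = 40 remainder 3
40 ÷ 8 = 5 remainder 0
5 ÷ 8 = 0 remainder 5
Reading remainders bottom-up:
= 0o50325


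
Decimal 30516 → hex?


Divide by 16 repeatedly:
30516 ÷ 16 = 1907 remainder 4 (4)
1907 ÷ 16 = 119 remainder 3 (3)
119 ÷ 16 = 7 remainder 7 (7)
7 ÷ 16 = 0 remainder 7 (7)
Reading remainders bottom-up:
= 0x7734


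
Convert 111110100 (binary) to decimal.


Positional values:
Bit 2: 1 × 2^2 = 4
Bit 4: 1 × 2^4 = 16
Bit 5: 1 × 2^5 = 32
Bit 6: 1 × 2^6 = 64
Bit 7: 1 × 2^7 = 128
Bit 8: 1 × 2^8 = 256
Sum = 4 + 16 + 32 + 64 + 128 + 256
= 500


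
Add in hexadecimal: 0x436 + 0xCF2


Align and add column by column (LSB to MSB, each column mod 16 with carry):
  0436
+ 0CF2
  ----
  col 0: 6(6) + 2(2) + 0 (carry in) = 8 → 8(8), carry out 0
  col 1: 3(3) + F(15) + 0 (carry in) = 18 → 2(2), carry out 1
  col 2: 4(4) + C(12) + 1 (carry in) = 17 → 1(1), carry out 1
  col 3: 0(0) + 0(0) + 1 (carry in) = 1 → 1(1), carry out 0
Reading digits MSB→LSB: 1128
Strip leading zeros: 1128
= 0x1128


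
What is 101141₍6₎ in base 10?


Positional values (base 6):
  1 × 6^0 = 1 × 1 = 1
  4 × 6^1 = 4 × 6 = 24
  1 × 6^2 = 1 × 36 = 36
  1 × 6^3 = 1 × 216 = 216
  0 × 6^4 = 0 × 1296 = 0
  1 × 6^5 = 1 × 7776 = 7776
Sum = 1 + 24 + 36 + 216 + 0 + 7776
= 8053


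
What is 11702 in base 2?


Divide by 2 repeatedly:
11702 ÷ 2 = 5851 remainder 0
5851 ÷ 2 = 2925 remainder 1
2925 ÷ 2 = 1462 remainder 1
1462 ÷ 2 = 731 remainder 0
731 ÷ 2 = 365 remainder 1
365 ÷ 2 = 182 remainder 1
182 ÷ 2 = 91 remainder 0
91 ÷ 2 = 45 remainder 1
45 ÷ 2 = 22 remainder 1
22 ÷ 2 = 11 remainder 0
11 ÷ 2 = 5 remainder 1
5 ÷ 2 = 2 remainder 1
2 ÷ 2 = 1 remainder 0
1 ÷ 2 = 0 remainder 1
Reading remainders bottom-up:
= 10110110110110


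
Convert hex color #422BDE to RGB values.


Hex: #422BDE
R = 42₁₆ = 66
G = 2B₁₆ = 43
B = DE₁₆ = 222
= RGB(66, 43, 222)


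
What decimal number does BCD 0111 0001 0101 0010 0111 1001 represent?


Each 4-bit group → digit:
  0111 → 7
  0001 → 1
  0101 → 5
  0010 → 2
  0111 → 7
  1001 → 9
= 715279


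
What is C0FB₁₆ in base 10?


Positional values:
Position 0: B × 16^0 = 11 × 1 = 11
Position 1: F × 16^1 = 15 × 16 = 240
Position 2: 0 × 16^2 = 0 × 256 = 0
Position 3: C × 16^3 = 12 × 4096 = 49152
Sum = 11 + 240 + 0 + 49152
= 49403


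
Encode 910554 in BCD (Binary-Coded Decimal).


Each digit → 4-bit binary:
  9 → 1001
  1 → 0001
  0 → 0000
  5 → 0101
  5 → 0101
  4 → 0100
= 1001 0001 0000 0101 0101 0100


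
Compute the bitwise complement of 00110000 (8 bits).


Original: 00110000
Invert all bits:
  bit 0: 0 → 1
  bit 1: 0 → 1
  bit 2: 1 → 0
  bit 3: 1 → 0
  bit 4: 0 → 1
  bit 5: 0 → 1
  bit 6: 0 → 1
  bit 7: 0 → 1
= 11001111


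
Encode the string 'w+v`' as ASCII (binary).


String: 'w+v`'  (4 characters)
Per-character ASCII lookup:
  'w': lowercase starts at 97: 'w' = 97 + 22 = 119 → 1110111
  '+': special character: '+' = 43 → 101011
  'v': lowercase starts at 97: 'v' = 97 + 21 = 118 → 1110110
  '`': special character: '`' = 96 → 1100000
= 1110111 101011 1110110 1100000


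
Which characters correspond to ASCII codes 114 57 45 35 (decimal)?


Codes (decimal): 114 57 45 35
Per-code ASCII lookup:
  114  (range 97-122: lowercase, 114 - 97 = 17) → 'r'
  57  (range 48-57: digits, 57 - 48 = 9) → '9'
  45  (special character) → '-'
  35  (special character) → '#'
= 'r9-#'


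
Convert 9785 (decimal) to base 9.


Divide by 9 repeatedly:
9785 ÷ 9 = 1087 remainder 2
1087 ÷ 9 = 120 remainder 7
120 ÷ 9 = 13 remainder 3
13 ÷ 9 = 1 remainder 4
1 ÷ 9 = 0 remainder 1
Reading remainders bottom-up:
= 14372


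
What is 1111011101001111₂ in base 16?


Group into 4-bit nibbles: 1111011101001111
  1111 = F
  0111 = 7
  0100 = 4
  1111 = F
= 0xF74F


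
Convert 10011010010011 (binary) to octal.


Group into 3-bit groups: 010011010010011
  010 = 2
  011 = 3
  010 = 2
  010 = 2
  011 = 3
= 0o23223


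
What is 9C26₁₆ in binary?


Each hex digit → 4 binary bits:
  9 = 1001
  C = 1100
  2 = 0010
  6 = 0110
Concatenate: 1001 1100 0010 0110
= 1001110000100110


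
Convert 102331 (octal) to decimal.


Positional values:
Position 0: 1 × 8^0 = 1
Position 1: 3 × 8^1 = 24
Position 2: 3 × 8^2 = 192
Position 3: 2 × 8^3 = 1024
Position 4: 0 × 8^4 = 0
Position 5: 1 × 8^5 = 32768
Sum = 1 + 24 + 192 + 1024 + 0 + 32768
= 34009


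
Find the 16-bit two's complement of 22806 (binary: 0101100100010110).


Original: 0101100100010110
Step 1 - Invert all bits: 1010011011101001
Step 2 - Add 1: 1010011011101001 + 1
= 1010011011101010 (represents -22806)


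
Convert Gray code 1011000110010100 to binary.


Gray code: 1011000110010100
MSB stays the same: 1
Each subsequent bit = prev_binary XOR current_gray:
  B[1] = 1 XOR 0 = 1
  B[2] = 1 XOR 1 = 0
  B[3] = 0 XOR 1 = 1
  B[4] = 1 XOR 0 = 1
  B[5] = 1 XOR 0 = 1
  B[6] = 1 XOR 0 = 1
  B[7] = 1 XOR 1 = 0
  B[8] = 0 XOR 1 = 1
  B[9] = 1 XOR 0 = 1
  B[10] = 1 XOR 0 = 1
  B[11] = 1 XOR 1 = 0
  B[12] = 0 XOR 0 = 0
  B[13] = 0 XOR 1 = 1
  B[14] = 1 XOR 0 = 1
  B[15] = 1 XOR 0 = 1
= 1101111011100111 (57063 decimal)


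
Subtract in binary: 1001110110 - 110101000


Align and subtract column by column (LSB to MSB, borrowing when needed):
  1001110110
- 0110101000
  ----------
  col 0: (0 - 0 borrow-in) - 0 → 0 - 0 = 0, borrow out 0
  col 1: (1 - 0 borrow-in) - 0 → 1 - 0 = 1, borrow out 0
  col 2: (1 - 0 borrow-in) - 0 → 1 - 0 = 1, borrow out 0
  col 3: (0 - 0 borrow-in) - 1 → borrow from next column: (0+2) - 1 = 1, borrow out 1
  col 4: (1 - 1 borrow-in) - 0 → 0 - 0 = 0, borrow out 0
  col 5: (1 - 0 borrow-in) - 1 → 1 - 1 = 0, borrow out 0
  col 6: (1 - 0 borrow-in) - 0 → 1 - 0 = 1, borrow out 0
  col 7: (0 - 0 borrow-in) - 1 → borrow from next column: (0+2) - 1 = 1, borrow out 1
  col 8: (0 - 1 borrow-in) - 1 → borrow from next column: (-1+2) - 1 = 0, borrow out 1
  col 9: (1 - 1 borrow-in) - 0 → 0 - 0 = 0, borrow out 0
Reading bits MSB→LSB: 0011001110
Strip leading zeros: 11001110
= 11001110


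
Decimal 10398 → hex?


Divide by 16 repeatedly:
10398 ÷ 16 = 649 remainder 14 (E)
649 ÷ 16 = 40 remainder 9 (9)
40 ÷ 16 = 2 remainder 8 (8)
2 ÷ 16 = 0 remainder 2 (2)
Reading remainders bottom-up:
= 0x289E


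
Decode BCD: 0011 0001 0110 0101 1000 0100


Each 4-bit group → digit:
  0011 → 3
  0001 → 1
  0110 → 6
  0101 → 5
  1000 → 8
  0100 → 4
= 316584


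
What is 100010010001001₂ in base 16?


Group into 4-bit nibbles: 0100010010001001
  0100 = 4
  0100 = 4
  1000 = 8
  1001 = 9
= 0x4489


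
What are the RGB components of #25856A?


Hex: #25856A
R = 25₁₆ = 37
G = 85₁₆ = 133
B = 6A₁₆ = 106
= RGB(37, 133, 106)


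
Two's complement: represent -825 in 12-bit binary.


Original: 001100111001
Step 1 - Invert all bits: 110011000110
Step 2 - Add 1: 110011000110 + 1
= 110011000111 (represents -825)


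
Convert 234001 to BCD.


Each digit → 4-bit binary:
  2 → 0010
  3 → 0011
  4 → 0100
  0 → 0000
  0 → 0000
  1 → 0001
= 0010 0011 0100 0000 0000 0001


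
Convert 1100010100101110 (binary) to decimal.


Positional values:
Bit 1: 1 × 2^1 = 2
Bit 2: 1 × 2^2 = 4
Bit 3: 1 × 2^3 = 8
Bit 5: 1 × 2^5 = 32
Bit 8: 1 × 2^8 = 256
Bit 10: 1 × 2^10 = 1024
Bit 14: 1 × 2^14 = 16384
Bit 15: 1 × 2^15 = 32768
Sum = 2 + 4 + 8 + 32 + 256 + 1024 + 16384 + 32768
= 50478


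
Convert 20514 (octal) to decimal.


Positional values:
Position 0: 4 × 8^0 = 4
Position 1: 1 × 8^1 = 8
Position 2: 5 × 8^2 = 320
Position 3: 0 × 8^3 = 0
Position 4: 2 × 8^4 = 8192
Sum = 4 + 8 + 320 + 0 + 8192
= 8524


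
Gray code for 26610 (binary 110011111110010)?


Binary: 110011111110010
Gray code: G = B XOR (B >> 1)
B >> 1 = 011001111111001
110011111110010 XOR 011001111111001:
  1 XOR 0 = 1
  1 XOR 1 = 0
  0 XOR 1 = 1
  0 XOR 0 = 0
  1 XOR 0 = 1
  1 XOR 1 = 0
  1 XOR 1 = 0
  1 XOR 1 = 0
  1 XOR 1 = 0
  1 XOR 1 = 0
  1 XOR 1 = 0
  0 XOR 1 = 1
  0 XOR 0 = 0
  1 XOR 0 = 1
  0 XOR 1 = 1
= 101010000001011


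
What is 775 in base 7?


Divide by 7 repeatedly:
775 ÷ 7 = 110 remainder 5
110 ÷ 7 = 15 remainder 5
15 ÷ 7 = 2 remainder 1
2 ÷ 7 = 0 remainder 2
Reading remainders bottom-up:
= 2155


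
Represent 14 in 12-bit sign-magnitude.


Sign bit: 0 (positive)
Magnitude: 14 = 00000001110
= 000000001110


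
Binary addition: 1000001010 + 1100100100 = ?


Align and add column by column (LSB to MSB, carry propagating):
  01000001010
+ 01100100100
  -----------
  col 0: 0 + 0 + 0 (carry in) = 0 → bit 0, carry out 0
  col 1: 1 + 0 + 0 (carry in) = 1 → bit 1, carry out 0
  col 2: 0 + 1 + 0 (carry in) = 1 → bit 1, carry out 0
  col 3: 1 + 0 + 0 (carry in) = 1 → bit 1, carry out 0
  col 4: 0 + 0 + 0 (carry in) = 0 → bit 0, carry out 0
  col 5: 0 + 1 + 0 (carry in) = 1 → bit 1, carry out 0
  col 6: 0 + 0 + 0 (carry in) = 0 → bit 0, carry out 0
  col 7: 0 + 0 + 0 (carry in) = 0 → bit 0, carry out 0
  col 8: 0 + 1 + 0 (carry in) = 1 → bit 1, carry out 0
  col 9: 1 + 1 + 0 (carry in) = 2 → bit 0, carry out 1
  col 10: 0 + 0 + 1 (carry in) = 1 → bit 1, carry out 0
Reading bits MSB→LSB: 10100101110
Strip leading zeros: 10100101110
= 10100101110


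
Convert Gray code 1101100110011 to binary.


Gray code: 1101100110011
MSB stays the same: 1
Each subsequent bit = prev_binary XOR current_gray:
  B[1] = 1 XOR 1 = 0
  B[2] = 0 XOR 0 = 0
  B[3] = 0 XOR 1 = 1
  B[4] = 1 XOR 1 = 0
  B[5] = 0 XOR 0 = 0
  B[6] = 0 XOR 0 = 0
  B[7] = 0 XOR 1 = 1
  B[8] = 1 XOR 1 = 0
  B[9] = 0 XOR 0 = 0
  B[10] = 0 XOR 0 = 0
  B[11] = 0 XOR 1 = 1
  B[12] = 1 XOR 1 = 0
= 1001000100010 (4642 decimal)


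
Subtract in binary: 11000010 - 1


Align and subtract column by column (LSB to MSB, borrowing when needed):
  11000010
- 00000001
  --------
  col 0: (0 - 0 borrow-in) - 1 → borrow from next column: (0+2) - 1 = 1, borrow out 1
  col 1: (1 - 1 borrow-in) - 0 → 0 - 0 = 0, borrow out 0
  col 2: (0 - 0 borrow-in) - 0 → 0 - 0 = 0, borrow out 0
  col 3: (0 - 0 borrow-in) - 0 → 0 - 0 = 0, borrow out 0
  col 4: (0 - 0 borrow-in) - 0 → 0 - 0 = 0, borrow out 0
  col 5: (0 - 0 borrow-in) - 0 → 0 - 0 = 0, borrow out 0
  col 6: (1 - 0 borrow-in) - 0 → 1 - 0 = 1, borrow out 0
  col 7: (1 - 0 borrow-in) - 0 → 1 - 0 = 1, borrow out 0
Reading bits MSB→LSB: 11000001
Strip leading zeros: 11000001
= 11000001


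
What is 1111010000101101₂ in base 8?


Group into 3-bit groups: 001111010000101101
  001 = 1
  111 = 7
  010 = 2
  000 = 0
  101 = 5
  101 = 5
= 0o172055


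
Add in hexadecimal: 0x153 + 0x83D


Align and add column by column (LSB to MSB, each column mod 16 with carry):
  0153
+ 083D
  ----
  col 0: 3(3) + D(13) + 0 (carry in) = 16 → 0(0), carry out 1
  col 1: 5(5) + 3(3) + 1 (carry in) = 9 → 9(9), carry out 0
  col 2: 1(1) + 8(8) + 0 (carry in) = 9 → 9(9), carry out 0
  col 3: 0(0) + 0(0) + 0 (carry in) = 0 → 0(0), carry out 0
Reading digits MSB→LSB: 0990
Strip leading zeros: 990
= 0x990


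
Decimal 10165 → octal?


Divide by 8 repeatedly:
10165 ÷ 8 = 1270 remainder 5
1270 ÷ 8 = 158 remainder 6
158 ÷ 8 = 19 remainder 6
19 ÷ 8 = 2 remainder 3
2 ÷ 8 = 0 remainder 2
Reading remainders bottom-up:
= 0o23665


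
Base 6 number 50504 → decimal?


Positional values (base 6):
  4 × 6^0 = 4 × 1 = 4
  0 × 6^1 = 0 × 6 = 0
  5 × 6^2 = 5 × 36 = 180
  0 × 6^3 = 0 × 216 = 0
  5 × 6^4 = 5 × 1296 = 6480
Sum = 4 + 0 + 180 + 0 + 6480
= 6664


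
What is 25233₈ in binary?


Each octal digit → 3 binary bits:
  2 = 010
  5 = 101
  2 = 010
  3 = 011
  3 = 011
Concatenate: 010 101 010 011 011
= 010101010011011


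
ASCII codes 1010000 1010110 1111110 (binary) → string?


Codes (binary): 1010000 1010110 1111110
Per-code ASCII lookup:
  1010000 = 80  (range 65-90: uppercase, 80 - 65 = 15) → 'P'
  1010110 = 86  (range 65-90: uppercase, 86 - 65 = 21) → 'V'
  1111110 = 126  (special character) → '~'
= 'PV~'


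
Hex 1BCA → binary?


Each hex digit → 4 binary bits:
  1 = 0001
  B = 1011
  C = 1100
  A = 1010
Concatenate: 0001 1011 1100 1010
= 0001101111001010


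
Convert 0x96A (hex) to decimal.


Positional values:
Position 0: A × 16^0 = 10 × 1 = 10
Position 1: 6 × 16^1 = 6 × 16 = 96
Position 2: 9 × 16^2 = 9 × 256 = 2304
Sum = 10 + 96 + 2304
= 2410


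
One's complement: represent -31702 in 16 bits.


Original: 0111101111010110
Invert all bits:
  bit 0: 0 → 1
  bit 1: 1 → 0
  bit 2: 1 → 0
  bit 3: 1 → 0
  bit 4: 1 → 0
  bit 5: 0 → 1
  bit 6: 1 → 0
  bit 7: 1 → 0
  bit 8: 1 → 0
  bit 9: 1 → 0
  bit 10: 0 → 1
  bit 11: 1 → 0
  bit 12: 0 → 1
  bit 13: 1 → 0
  bit 14: 1 → 0
  bit 15: 0 → 1
= 1000010000101001


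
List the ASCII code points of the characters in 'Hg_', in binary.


String: 'Hg_'  (3 characters)
Per-character ASCII lookup:
  'H': uppercase starts at 65: 'H' = 65 + 7 = 72 → 1001000
  'g': lowercase starts at 97: 'g' = 97 + 6 = 103 → 1100111
  '_': special character: '_' = 95 → 1011111
= 1001000 1100111 1011111


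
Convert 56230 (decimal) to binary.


Divide by 2 repeatedly:
56230 ÷ 2 = 28115 remainder 0
28115 ÷ 2 = 14057 remainder 1
14057 ÷ 2 = 7028 remainder 1
7028 ÷ 2 = 3514 remainder 0
3514 ÷ 2 = 1757 remainder 0
1757 ÷ 2 = 878 remainder 1
878 ÷ 2 = 439 remainder 0
439 ÷ 2 = 219 remainder 1
219 ÷ 2 = 109 remainder 1
109 ÷ 2 = 54 remainder 1
54 ÷ 2 = 27 remainder 0
27 ÷ 2 = 13 remainder 1
13 ÷ 2 = 6 remainder 1
6 ÷ 2 = 3 remainder 0
3 ÷ 2 = 1 remainder 1
1 ÷ 2 = 0 remainder 1
Reading remainders bottom-up:
= 1101101110100110


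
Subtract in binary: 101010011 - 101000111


Align and subtract column by column (LSB to MSB, borrowing when needed):
  101010011
- 101000111
  ---------
  col 0: (1 - 0 borrow-in) - 1 → 1 - 1 = 0, borrow out 0
  col 1: (1 - 0 borrow-in) - 1 → 1 - 1 = 0, borrow out 0
  col 2: (0 - 0 borrow-in) - 1 → borrow from next column: (0+2) - 1 = 1, borrow out 1
  col 3: (0 - 1 borrow-in) - 0 → borrow from next column: (-1+2) - 0 = 1, borrow out 1
  col 4: (1 - 1 borrow-in) - 0 → 0 - 0 = 0, borrow out 0
  col 5: (0 - 0 borrow-in) - 0 → 0 - 0 = 0, borrow out 0
  col 6: (1 - 0 borrow-in) - 1 → 1 - 1 = 0, borrow out 0
  col 7: (0 - 0 borrow-in) - 0 → 0 - 0 = 0, borrow out 0
  col 8: (1 - 0 borrow-in) - 1 → 1 - 1 = 0, borrow out 0
Reading bits MSB→LSB: 000001100
Strip leading zeros: 1100
= 1100


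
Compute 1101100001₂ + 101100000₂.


Align and add column by column (LSB to MSB, carry propagating):
  01101100001
+ 00101100000
  -----------
  col 0: 1 + 0 + 0 (carry in) = 1 → bit 1, carry out 0
  col 1: 0 + 0 + 0 (carry in) = 0 → bit 0, carry out 0
  col 2: 0 + 0 + 0 (carry in) = 0 → bit 0, carry out 0
  col 3: 0 + 0 + 0 (carry in) = 0 → bit 0, carry out 0
  col 4: 0 + 0 + 0 (carry in) = 0 → bit 0, carry out 0
  col 5: 1 + 1 + 0 (carry in) = 2 → bit 0, carry out 1
  col 6: 1 + 1 + 1 (carry in) = 3 → bit 1, carry out 1
  col 7: 0 + 0 + 1 (carry in) = 1 → bit 1, carry out 0
  col 8: 1 + 1 + 0 (carry in) = 2 → bit 0, carry out 1
  col 9: 1 + 0 + 1 (carry in) = 2 → bit 0, carry out 1
  col 10: 0 + 0 + 1 (carry in) = 1 → bit 1, carry out 0
Reading bits MSB→LSB: 10011000001
Strip leading zeros: 10011000001
= 10011000001


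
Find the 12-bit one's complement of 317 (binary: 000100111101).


Original: 000100111101
Invert all bits:
  bit 0: 0 → 1
  bit 1: 0 → 1
  bit 2: 0 → 1
  bit 3: 1 → 0
  bit 4: 0 → 1
  bit 5: 0 → 1
  bit 6: 1 → 0
  bit 7: 1 → 0
  bit 8: 1 → 0
  bit 9: 1 → 0
  bit 10: 0 → 1
  bit 11: 1 → 0
= 111011000010


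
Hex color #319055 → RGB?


Hex: #319055
R = 31₁₆ = 49
G = 90₁₆ = 144
B = 55₁₆ = 85
= RGB(49, 144, 85)


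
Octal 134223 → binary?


Each octal digit → 3 binary bits:
  1 = 001
  3 = 011
  4 = 100
  2 = 010
  2 = 010
  3 = 011
Concatenate: 001 011 100 010 010 011
= 001011100010010011


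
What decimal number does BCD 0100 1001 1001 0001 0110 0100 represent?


Each 4-bit group → digit:
  0100 → 4
  1001 → 9
  1001 → 9
  0001 → 1
  0110 → 6
  0100 → 4
= 499164


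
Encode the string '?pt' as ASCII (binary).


String: '?pt'  (3 characters)
Per-character ASCII lookup:
  '?': special character: '?' = 63 → 111111
  'p': lowercase starts at 97: 'p' = 97 + 15 = 112 → 1110000
  't': lowercase starts at 97: 't' = 97 + 19 = 116 → 1110100
= 111111 1110000 1110100


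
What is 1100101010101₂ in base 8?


Group into 3-bit groups: 001100101010101
  001 = 1
  100 = 4
  101 = 5
  010 = 2
  101 = 5
= 0o14525


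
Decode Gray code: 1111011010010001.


Gray code: 1111011010010001
MSB stays the same: 1
Each subsequent bit = prev_binary XOR current_gray:
  B[1] = 1 XOR 1 = 0
  B[2] = 0 XOR 1 = 1
  B[3] = 1 XOR 1 = 0
  B[4] = 0 XOR 0 = 0
  B[5] = 0 XOR 1 = 1
  B[6] = 1 XOR 1 = 0
  B[7] = 0 XOR 0 = 0
  B[8] = 0 XOR 1 = 1
  B[9] = 1 XOR 0 = 1
  B[10] = 1 XOR 0 = 1
  B[11] = 1 XOR 1 = 0
  B[12] = 0 XOR 0 = 0
  B[13] = 0 XOR 0 = 0
  B[14] = 0 XOR 0 = 0
  B[15] = 0 XOR 1 = 1
= 1010010011100001 (42209 decimal)


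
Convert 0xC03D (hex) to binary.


Each hex digit → 4 binary bits:
  C = 1100
  0 = 0000
  3 = 0011
  D = 1101
Concatenate: 1100 0000 0011 1101
= 1100000000111101


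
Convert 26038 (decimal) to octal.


Divide by 8 repeatedly:
26038 ÷ 8 = 3254 remainder 6
3254 ÷ 8 = 406 remainder 6
406 ÷ 8 = 50 remainder 6
50 ÷ 8 = 6 remainder 2
6 ÷ 8 = 0 remainder 6
Reading remainders bottom-up:
= 0o62666


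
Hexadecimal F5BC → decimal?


Positional values:
Position 0: C × 16^0 = 12 × 1 = 12
Position 1: B × 16^1 = 11 × 16 = 176
Position 2: 5 × 16^2 = 5 × 256 = 1280
Position 3: F × 16^3 = 15 × 4096 = 61440
Sum = 12 + 176 + 1280 + 61440
= 62908


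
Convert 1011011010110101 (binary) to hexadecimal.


Group into 4-bit nibbles: 1011011010110101
  1011 = B
  0110 = 6
  1011 = B
  0101 = 5
= 0xB6B5


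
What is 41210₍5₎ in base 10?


Positional values (base 5):
  0 × 5^0 = 0 × 1 = 0
  1 × 5^1 = 1 × 5 = 5
  2 × 5^2 = 2 × 25 = 50
  1 × 5^3 = 1 × 125 = 125
  4 × 5^4 = 4 × 625 = 2500
Sum = 0 + 5 + 50 + 125 + 2500
= 2680


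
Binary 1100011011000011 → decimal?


Positional values:
Bit 0: 1 × 2^0 = 1
Bit 1: 1 × 2^1 = 2
Bit 6: 1 × 2^6 = 64
Bit 7: 1 × 2^7 = 128
Bit 9: 1 × 2^9 = 512
Bit 10: 1 × 2^10 = 1024
Bit 14: 1 × 2^14 = 16384
Bit 15: 1 × 2^15 = 32768
Sum = 1 + 2 + 64 + 128 + 512 + 1024 + 16384 + 32768
= 50883


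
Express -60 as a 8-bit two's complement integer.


Original: 00111100
Step 1 - Invert all bits: 11000011
Step 2 - Add 1: 11000011 + 1
= 11000100 (represents -60)


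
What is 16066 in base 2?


Divide by 2 repeatedly:
16066 ÷ 2 = 8033 remainder 0
8033 ÷ 2 = 4016 remainder 1
4016 ÷ 2 = 2008 remainder 0
2008 ÷ 2 = 1004 remainder 0
1004 ÷ 2 = 502 remainder 0
502 ÷ 2 = 251 remainder 0
251 ÷ 2 = 125 remainder 1
125 ÷ 2 = 62 remainder 1
62 ÷ 2 = 31 remainder 0
31 ÷ 2 = 15 remainder 1
15 ÷ 2 = 7 remainder 1
7 ÷ 2 = 3 remainder 1
3 ÷ 2 = 1 remainder 1
1 ÷ 2 = 0 remainder 1
Reading remainders bottom-up:
= 11111011000010


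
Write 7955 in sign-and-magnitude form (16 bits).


Sign bit: 0 (positive)
Magnitude: 7955 = 001111100010011
= 0001111100010011


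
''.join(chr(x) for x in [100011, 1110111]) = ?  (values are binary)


Codes (binary): 100011 1110111
Per-code ASCII lookup:
  100011 = 35  (special character) → '#'
  1110111 = 119  (range 97-122: lowercase, 119 - 97 = 22) → 'w'
= '#w'


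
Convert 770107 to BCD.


Each digit → 4-bit binary:
  7 → 0111
  7 → 0111
  0 → 0000
  1 → 0001
  0 → 0000
  7 → 0111
= 0111 0111 0000 0001 0000 0111


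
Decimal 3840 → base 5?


Divide by 5 repeatedly:
3840 ÷ 5 = 768 remainder 0
768 ÷ 5 = 153 remainder 3
153 ÷ 5 = 30 remainder 3
30 ÷ 5 = 6 remainder 0
6 ÷ 5 = 1 remainder 1
1 ÷ 5 = 0 remainder 1
Reading remainders bottom-up:
= 110330


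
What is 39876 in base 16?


Divide by 16 repeatedly:
39876 ÷ 16 = 2492 remainder 4 (4)
2492 ÷ 16 = 155 remainder 12 (C)
155 ÷ 16 = 9 remainder 11 (B)
9 ÷ 16 = 0 remainder 9 (9)
Reading remainders bottom-up:
= 0x9BC4


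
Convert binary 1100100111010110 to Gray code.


Binary: 1100100111010110
Gray code: G = B XOR (B >> 1)
B >> 1 = 0110010011101011
1100100111010110 XOR 0110010011101011:
  1 XOR 0 = 1
  1 XOR 1 = 0
  0 XOR 1 = 1
  0 XOR 0 = 0
  1 XOR 0 = 1
  0 XOR 1 = 1
  0 XOR 0 = 0
  1 XOR 0 = 1
  1 XOR 1 = 0
  1 XOR 1 = 0
  0 XOR 1 = 1
  1 XOR 0 = 1
  0 XOR 1 = 1
  1 XOR 0 = 1
  1 XOR 1 = 0
  0 XOR 1 = 1
= 1010110100111101


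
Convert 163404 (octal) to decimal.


Positional values:
Position 0: 4 × 8^0 = 4
Position 1: 0 × 8^1 = 0
Position 2: 4 × 8^2 = 256
Position 3: 3 × 8^3 = 1536
Position 4: 6 × 8^4 = 24576
Position 5: 1 × 8^5 = 32768
Sum = 4 + 0 + 256 + 1536 + 24576 + 32768
= 59140


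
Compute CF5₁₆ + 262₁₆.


Align and add column by column (LSB to MSB, each column mod 16 with carry):
  0CF5
+ 0262
  ----
  col 0: 5(5) + 2(2) + 0 (carry in) = 7 → 7(7), carry out 0
  col 1: F(15) + 6(6) + 0 (carry in) = 21 → 5(5), carry out 1
  col 2: C(12) + 2(2) + 1 (carry in) = 15 → F(15), carry out 0
  col 3: 0(0) + 0(0) + 0 (carry in) = 0 → 0(0), carry out 0
Reading digits MSB→LSB: 0F57
Strip leading zeros: F57
= 0xF57


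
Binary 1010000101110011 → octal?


Group into 3-bit groups: 001010000101110011
  001 = 1
  010 = 2
  000 = 0
  101 = 5
  110 = 6
  011 = 3
= 0o120563


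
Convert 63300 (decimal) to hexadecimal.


Divide by 16 repeatedly:
63300 ÷ 16 = 3956 remainder 4 (4)
3956 ÷ 16 = 247 remainder 4 (4)
247 ÷ 16 = 15 remainder 7 (7)
15 ÷ 16 = 0 remainder 15 (F)
Reading remainders bottom-up:
= 0xF744


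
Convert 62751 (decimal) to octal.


Divide by 8 repeatedly:
62751 ÷ 8 = 7843 remainder 7
7843 ÷ 8 = 980 remainder 3
980 ÷ 8 = 122 remainder 4
122 ÷ 8 = 15 remainder 2
15 ÷ 8 = 1 remainder 7
1 ÷ 8 = 0 remainder 1
Reading remainders bottom-up:
= 0o172437


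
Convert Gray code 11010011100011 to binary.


Gray code: 11010011100011
MSB stays the same: 1
Each subsequent bit = prev_binary XOR current_gray:
  B[1] = 1 XOR 1 = 0
  B[2] = 0 XOR 0 = 0
  B[3] = 0 XOR 1 = 1
  B[4] = 1 XOR 0 = 1
  B[5] = 1 XOR 0 = 1
  B[6] = 1 XOR 1 = 0
  B[7] = 0 XOR 1 = 1
  B[8] = 1 XOR 1 = 0
  B[9] = 0 XOR 0 = 0
  B[10] = 0 XOR 0 = 0
  B[11] = 0 XOR 0 = 0
  B[12] = 0 XOR 1 = 1
  B[13] = 1 XOR 1 = 0
= 10011101000010 (10050 decimal)


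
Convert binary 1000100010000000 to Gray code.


Binary: 1000100010000000
Gray code: G = B XOR (B >> 1)
B >> 1 = 0100010001000000
1000100010000000 XOR 0100010001000000:
  1 XOR 0 = 1
  0 XOR 1 = 1
  0 XOR 0 = 0
  0 XOR 0 = 0
  1 XOR 0 = 1
  0 XOR 1 = 1
  0 XOR 0 = 0
  0 XOR 0 = 0
  1 XOR 0 = 1
  0 XOR 1 = 1
  0 XOR 0 = 0
  0 XOR 0 = 0
  0 XOR 0 = 0
  0 XOR 0 = 0
  0 XOR 0 = 0
  0 XOR 0 = 0
= 1100110011000000


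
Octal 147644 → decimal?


Positional values:
Position 0: 4 × 8^0 = 4
Position 1: 4 × 8^1 = 32
Position 2: 6 × 8^2 = 384
Position 3: 7 × 8^3 = 3584
Position 4: 4 × 8^4 = 16384
Position 5: 1 × 8^5 = 32768
Sum = 4 + 32 + 384 + 3584 + 16384 + 32768
= 53156


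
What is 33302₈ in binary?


Each octal digit → 3 binary bits:
  3 = 011
  3 = 011
  3 = 011
  0 = 000
  2 = 010
Concatenate: 011 011 011 000 010
= 011011011000010


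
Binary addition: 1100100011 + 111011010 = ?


Align and add column by column (LSB to MSB, carry propagating):
  01100100011
+ 00111011010
  -----------
  col 0: 1 + 0 + 0 (carry in) = 1 → bit 1, carry out 0
  col 1: 1 + 1 + 0 (carry in) = 2 → bit 0, carry out 1
  col 2: 0 + 0 + 1 (carry in) = 1 → bit 1, carry out 0
  col 3: 0 + 1 + 0 (carry in) = 1 → bit 1, carry out 0
  col 4: 0 + 1 + 0 (carry in) = 1 → bit 1, carry out 0
  col 5: 1 + 0 + 0 (carry in) = 1 → bit 1, carry out 0
  col 6: 0 + 1 + 0 (carry in) = 1 → bit 1, carry out 0
  col 7: 0 + 1 + 0 (carry in) = 1 → bit 1, carry out 0
  col 8: 1 + 1 + 0 (carry in) = 2 → bit 0, carry out 1
  col 9: 1 + 0 + 1 (carry in) = 2 → bit 0, carry out 1
  col 10: 0 + 0 + 1 (carry in) = 1 → bit 1, carry out 0
Reading bits MSB→LSB: 10011111101
Strip leading zeros: 10011111101
= 10011111101


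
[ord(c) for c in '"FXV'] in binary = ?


String: '"FXV'  (4 characters)
Per-character ASCII lookup:
  '"': special character: '"' = 34 → 100010
  'F': uppercase starts at 65: 'F' = 65 + 5 = 70 → 1000110
  'X': uppercase starts at 65: 'X' = 65 + 23 = 88 → 1011000
  'V': uppercase starts at 65: 'V' = 65 + 21 = 86 → 1010110
= 100010 1000110 1011000 1010110


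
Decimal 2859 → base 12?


Divide by 12 repeatedly:
2859 ÷ 12 = 238 remainder 3
238 ÷ 12 = 19 remainder 10
19 ÷ 12 = 1 remainder 7
1 ÷ 12 = 0 remainder 1
Reading remainders bottom-up:
= 17A3


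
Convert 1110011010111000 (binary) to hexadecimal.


Group into 4-bit nibbles: 1110011010111000
  1110 = E
  0110 = 6
  1011 = B
  1000 = 8
= 0xE6B8


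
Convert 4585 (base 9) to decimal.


Positional values (base 9):
  5 × 9^0 = 5 × 1 = 5
  8 × 9^1 = 8 × 9 = 72
  5 × 9^2 = 5 × 81 = 405
  4 × 9^3 = 4 × 729 = 2916
Sum = 5 + 72 + 405 + 2916
= 3398


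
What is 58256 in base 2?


Divide by 2 repeatedly:
58256 ÷ 2 = 29128 remainder 0
29128 ÷ 2 = 14564 remainder 0
14564 ÷ 2 = 7282 remainder 0
7282 ÷ 2 = 3641 remainder 0
3641 ÷ 2 = 1820 remainder 1
1820 ÷ 2 = 910 remainder 0
910 ÷ 2 = 455 remainder 0
455 ÷ 2 = 227 remainder 1
227 ÷ 2 = 113 remainder 1
113 ÷ 2 = 56 remainder 1
56 ÷ 2 = 28 remainder 0
28 ÷ 2 = 14 remainder 0
14 ÷ 2 = 7 remainder 0
7 ÷ 2 = 3 remainder 1
3 ÷ 2 = 1 remainder 1
1 ÷ 2 = 0 remainder 1
Reading remainders bottom-up:
= 1110001110010000


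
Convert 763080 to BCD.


Each digit → 4-bit binary:
  7 → 0111
  6 → 0110
  3 → 0011
  0 → 0000
  8 → 1000
  0 → 0000
= 0111 0110 0011 0000 1000 0000


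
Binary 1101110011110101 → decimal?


Positional values:
Bit 0: 1 × 2^0 = 1
Bit 2: 1 × 2^2 = 4
Bit 4: 1 × 2^4 = 16
Bit 5: 1 × 2^5 = 32
Bit 6: 1 × 2^6 = 64
Bit 7: 1 × 2^7 = 128
Bit 10: 1 × 2^10 = 1024
Bit 11: 1 × 2^11 = 2048
Bit 12: 1 × 2^12 = 4096
Bit 14: 1 × 2^14 = 16384
Bit 15: 1 × 2^15 = 32768
Sum = 1 + 4 + 16 + 32 + 64 + 128 + 1024 + 2048 + 4096 + 16384 + 32768
= 56565


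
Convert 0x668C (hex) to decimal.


Positional values:
Position 0: C × 16^0 = 12 × 1 = 12
Position 1: 8 × 16^1 = 8 × 16 = 128
Position 2: 6 × 16^2 = 6 × 256 = 1536
Position 3: 6 × 16^3 = 6 × 4096 = 24576
Sum = 12 + 128 + 1536 + 24576
= 26252


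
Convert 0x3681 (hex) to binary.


Each hex digit → 4 binary bits:
  3 = 0011
  6 = 0110
  8 = 1000
  1 = 0001
Concatenate: 0011 0110 1000 0001
= 0011011010000001


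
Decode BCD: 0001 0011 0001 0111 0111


Each 4-bit group → digit:
  0001 → 1
  0011 → 3
  0001 → 1
  0111 → 7
  0111 → 7
= 13177


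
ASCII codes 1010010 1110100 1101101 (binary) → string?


Codes (binary): 1010010 1110100 1101101
Per-code ASCII lookup:
  1010010 = 82  (range 65-90: uppercase, 82 - 65 = 17) → 'R'
  1110100 = 116  (range 97-122: lowercase, 116 - 97 = 19) → 't'
  1101101 = 109  (range 97-122: lowercase, 109 - 97 = 12) → 'm'
= 'Rtm'


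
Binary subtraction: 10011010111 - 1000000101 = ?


Align and subtract column by column (LSB to MSB, borrowing when needed):
  10011010111
- 01000000101
  -----------
  col 0: (1 - 0 borrow-in) - 1 → 1 - 1 = 0, borrow out 0
  col 1: (1 - 0 borrow-in) - 0 → 1 - 0 = 1, borrow out 0
  col 2: (1 - 0 borrow-in) - 1 → 1 - 1 = 0, borrow out 0
  col 3: (0 - 0 borrow-in) - 0 → 0 - 0 = 0, borrow out 0
  col 4: (1 - 0 borrow-in) - 0 → 1 - 0 = 1, borrow out 0
  col 5: (0 - 0 borrow-in) - 0 → 0 - 0 = 0, borrow out 0
  col 6: (1 - 0 borrow-in) - 0 → 1 - 0 = 1, borrow out 0
  col 7: (1 - 0 borrow-in) - 0 → 1 - 0 = 1, borrow out 0
  col 8: (0 - 0 borrow-in) - 0 → 0 - 0 = 0, borrow out 0
  col 9: (0 - 0 borrow-in) - 1 → borrow from next column: (0+2) - 1 = 1, borrow out 1
  col 10: (1 - 1 borrow-in) - 0 → 0 - 0 = 0, borrow out 0
Reading bits MSB→LSB: 01011010010
Strip leading zeros: 1011010010
= 1011010010


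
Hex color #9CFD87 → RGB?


Hex: #9CFD87
R = 9C₁₆ = 156
G = FD₁₆ = 253
B = 87₁₆ = 135
= RGB(156, 253, 135)


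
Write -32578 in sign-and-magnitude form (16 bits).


Sign bit: 1 (negative)
Magnitude: 32578 = 111111101000010
= 1111111101000010


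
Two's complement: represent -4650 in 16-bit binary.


Original: 0001001000101010
Step 1 - Invert all bits: 1110110111010101
Step 2 - Add 1: 1110110111010101 + 1
= 1110110111010110 (represents -4650)


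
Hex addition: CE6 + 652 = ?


Align and add column by column (LSB to MSB, each column mod 16 with carry):
  0CE6
+ 0652
  ----
  col 0: 6(6) + 2(2) + 0 (carry in) = 8 → 8(8), carry out 0
  col 1: E(14) + 5(5) + 0 (carry in) = 19 → 3(3), carry out 1
  col 2: C(12) + 6(6) + 1 (carry in) = 19 → 3(3), carry out 1
  col 3: 0(0) + 0(0) + 1 (carry in) = 1 → 1(1), carry out 0
Reading digits MSB→LSB: 1338
Strip leading zeros: 1338
= 0x1338


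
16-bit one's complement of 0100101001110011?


Original: 0100101001110011
Invert all bits:
  bit 0: 0 → 1
  bit 1: 1 → 0
  bit 2: 0 → 1
  bit 3: 0 → 1
  bit 4: 1 → 0
  bit 5: 0 → 1
  bit 6: 1 → 0
  bit 7: 0 → 1
  bit 8: 0 → 1
  bit 9: 1 → 0
  bit 10: 1 → 0
  bit 11: 1 → 0
  bit 12: 0 → 1
  bit 13: 0 → 1
  bit 14: 1 → 0
  bit 15: 1 → 0
= 1011010110001100


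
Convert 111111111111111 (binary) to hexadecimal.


Group into 4-bit nibbles: 0111111111111111
  0111 = 7
  1111 = F
  1111 = F
  1111 = F
= 0x7FFF


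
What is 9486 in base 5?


Divide by 5 repeatedly:
9486 ÷ 5 = 1897 remainder 1
1897 ÷ 5 = 379 remainder 2
379 ÷ 5 = 75 remainder 4
75 ÷ 5 = 15 remainder 0
15 ÷ 5 = 3 remainder 0
3 ÷ 5 = 0 remainder 3
Reading remainders bottom-up:
= 300421


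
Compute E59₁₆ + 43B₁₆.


Align and add column by column (LSB to MSB, each column mod 16 with carry):
  0E59
+ 043B
  ----
  col 0: 9(9) + B(11) + 0 (carry in) = 20 → 4(4), carry out 1
  col 1: 5(5) + 3(3) + 1 (carry in) = 9 → 9(9), carry out 0
  col 2: E(14) + 4(4) + 0 (carry in) = 18 → 2(2), carry out 1
  col 3: 0(0) + 0(0) + 1 (carry in) = 1 → 1(1), carry out 0
Reading digits MSB→LSB: 1294
Strip leading zeros: 1294
= 0x1294


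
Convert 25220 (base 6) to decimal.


Positional values (base 6):
  0 × 6^0 = 0 × 1 = 0
  2 × 6^1 = 2 × 6 = 12
  2 × 6^2 = 2 × 36 = 72
  5 × 6^3 = 5 × 216 = 1080
  2 × 6^4 = 2 × 1296 = 2592
Sum = 0 + 12 + 72 + 1080 + 2592
= 3756


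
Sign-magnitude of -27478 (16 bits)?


Sign bit: 1 (negative)
Magnitude: 27478 = 110101101010110
= 1110101101010110


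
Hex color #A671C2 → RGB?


Hex: #A671C2
R = A6₁₆ = 166
G = 71₁₆ = 113
B = C2₁₆ = 194
= RGB(166, 113, 194)


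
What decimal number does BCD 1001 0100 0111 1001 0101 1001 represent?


Each 4-bit group → digit:
  1001 → 9
  0100 → 4
  0111 → 7
  1001 → 9
  0101 → 5
  1001 → 9
= 947959


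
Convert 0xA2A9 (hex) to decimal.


Positional values:
Position 0: 9 × 16^0 = 9 × 1 = 9
Position 1: A × 16^1 = 10 × 16 = 160
Position 2: 2 × 16^2 = 2 × 256 = 512
Position 3: A × 16^3 = 10 × 4096 = 40960
Sum = 9 + 160 + 512 + 40960
= 41641


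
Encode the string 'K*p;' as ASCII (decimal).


String: 'K*p;'  (4 characters)
Per-character ASCII lookup:
  'K': uppercase starts at 65: 'K' = 65 + 10 = 75
  '*': special character: '*' = 42
  'p': lowercase starts at 97: 'p' = 97 + 15 = 112
  ';': special character: ';' = 59
= 75 42 112 59
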